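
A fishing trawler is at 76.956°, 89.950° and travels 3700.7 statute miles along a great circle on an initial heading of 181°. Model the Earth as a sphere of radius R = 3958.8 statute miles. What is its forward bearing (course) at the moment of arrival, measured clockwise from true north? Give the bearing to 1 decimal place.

δ = 3700.7/3958.8 = 0.934803 rad (53.5603°).
With φ₁ = 76.956° = 1.343136 rad and θ = 181° = 3.159046 rad:
Applying the spherical law of cosines for sides, sin φ₂ = sin φ₁ cos δ + cos φ₁ sin δ cos θ = 0.397107, so φ₂ = 23.397°.
Δλ = atan2( sin θ sin δ cos φ₁ , cos δ − sin φ₁ sin φ₂ ) = atan2(-0.003169, 0.207116) = -0.015299 rad = -0.877°.
λ₂ = 89.950° + -0.877° = 89.073°.
The forward bearing on arrival equals the back-azimuth from the destination plus 180°.
Back-azimuth from P₂ (23.4°, 89.1°) to P₁ (77.0°, 90.0°), with Δλ' = λ₁ − λ₂ = 0.9°: atan2( sin Δλ' cos φ₁ , cos φ₂ sin φ₁ − sin φ₂ cos φ₁ cos Δλ' ) = 0.2°.
Final bearing = (0.2° + 180°) mod 360° = 180.2°.

final bearing 180.2°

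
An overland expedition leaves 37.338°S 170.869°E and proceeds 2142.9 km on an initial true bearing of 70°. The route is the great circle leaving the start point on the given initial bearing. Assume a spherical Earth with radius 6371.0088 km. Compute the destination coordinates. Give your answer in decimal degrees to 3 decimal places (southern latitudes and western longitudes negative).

latitude -28.867°, longitude -168.390°

δ = 2142.9/6371.0088 = 0.336352 rad (19.2715°).
With φ₁ = -37.338° = -0.651671 rad and θ = 70° = 1.221730 rad:
Applying the spherical law of cosines for sides, sin φ₂ = sin φ₁ cos δ + cos φ₁ sin δ cos θ = -0.482780, so φ₂ = -28.867°.
Δλ = atan2( sin θ sin δ cos φ₁ , cos δ − sin φ₁ sin φ₂ ) = atan2(0.246584, 0.651151) = 0.362002 rad = 20.741°.
λ₂ = 170.869° + 20.741° = 191.610°, normalized to (−180°, 180°] → -168.390°.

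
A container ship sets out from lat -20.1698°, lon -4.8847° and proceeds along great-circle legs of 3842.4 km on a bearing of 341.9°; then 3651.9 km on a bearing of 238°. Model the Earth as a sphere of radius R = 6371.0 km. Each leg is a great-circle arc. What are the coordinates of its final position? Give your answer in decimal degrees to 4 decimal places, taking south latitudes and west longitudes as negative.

latitude -5.3713°, longitude -42.8100°

Apply the spherical direct solution leg by leg, carrying full precision between legs.
Leg 1: from (-20.1698°, -4.8847°), δ = 3842.4/6371 = 0.603108 rad, θ = 341.9° → φ = 12.8325°, λ = -15.2971°.
Leg 2: from (12.8325°, -15.2971°), δ = 3651.9/6371 = 0.573207 rad, θ = 238° → φ = -5.3713°, λ = -42.8100°.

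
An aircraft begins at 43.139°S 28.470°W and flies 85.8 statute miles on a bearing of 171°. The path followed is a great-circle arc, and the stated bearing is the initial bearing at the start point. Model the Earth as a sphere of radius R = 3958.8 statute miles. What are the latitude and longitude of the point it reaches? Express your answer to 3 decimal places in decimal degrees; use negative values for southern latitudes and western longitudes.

Central angle δ = d/R = 0.021673 rad.
With φ₁ = -43.139° = -0.752918 rad and θ = 171° = 2.984513 rad:
Applying the spherical law of cosines for sides, sin φ₂ = sin φ₁ cos δ + cos φ₁ sin δ cos θ = -0.699229, so φ₂ = -44.365°.
Δλ = atan2( sin θ sin δ cos φ₁ , cos δ − sin φ₁ sin φ₂ ) = atan2(0.002474, 0.521653) = 0.004742 rad = 0.272°.
λ₂ = λ₁ + Δλ = -28.198°.

latitude -44.365°, longitude -28.198°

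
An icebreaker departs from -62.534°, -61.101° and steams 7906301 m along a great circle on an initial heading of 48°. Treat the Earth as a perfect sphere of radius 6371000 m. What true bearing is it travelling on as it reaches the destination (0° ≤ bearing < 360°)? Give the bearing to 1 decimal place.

final bearing 20.0°

δ = 7906301/6371000 = 1.240983 rad (71.1031°).
Converting: φ₁ = -1.091424 rad, θ = 0.837758 rad.
sin φ₂ = sin φ₁ cos δ + cos φ₁ sin δ cos θ = (-0.887285)(0.323867) + (0.461222)(0.946103)(0.669131) = 0.004622
φ₂ = asin(0.004622) = 0.004622 rad = 0.265°.
For the longitude increment, Δλ = atan2( sin θ sin δ cos φ₁, cos δ − sin φ₁ sin φ₂ ) = atan2(0.324281, 0.327968) = 44.676°.
Hence λ₂ = -61.101° + 44.676° = -16.425°.
The forward bearing on arrival equals the back-azimuth from the destination plus 180°.
Back-azimuth from P₂ (0.3°, -16.4°) to P₁ (-62.5°, -61.1°), with Δλ' = λ₁ − λ₂ = -44.7°: atan2( sin Δλ' cos φ₁ , cos φ₂ sin φ₁ − sin φ₂ cos φ₁ cos Δλ' ) = 200.0°.
Final bearing = (200.0° + 180°) mod 360° = 20.0°.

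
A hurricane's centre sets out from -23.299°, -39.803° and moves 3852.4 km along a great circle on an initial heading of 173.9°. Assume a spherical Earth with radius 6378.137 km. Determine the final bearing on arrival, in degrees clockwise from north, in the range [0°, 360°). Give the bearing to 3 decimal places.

Central angle δ = d/R = 0.604001 rad.
With φ₁ = -23.299° = -0.406644 rad and θ = 173.9° = 3.035128 rad:
sin φ₂ = sin φ₁ cos δ + cos φ₁ sin δ cos θ = (-0.395529)(0.823070) + (0.918453)(0.567940)(-0.994338) = -0.844221
φ₂ = asin(-0.844221) = -1.005111 rad = -57.589°.
Δλ = atan2( sin θ sin δ cos φ₁ , cos δ − sin φ₁ sin φ₂ ) = atan2(0.055430, 0.489156) = 0.112837 rad = 6.465°.
λ₂ = λ₁ + Δλ = -33.338°.
The forward bearing on arrival equals the back-azimuth from the destination plus 180°.
Back-azimuth from P₂ (-57.589°, -33.338°) to P₁ (-23.299°, -39.803°), with Δλ' = λ₁ − λ₂ = -6.465°: atan2( sin Δλ' cos φ₁ , cos φ₂ sin φ₁ − sin φ₂ cos φ₁ cos Δλ' ) = 349.509°.
Final bearing = (349.509° + 180°) mod 360° = 169.509°.

final bearing 169.509°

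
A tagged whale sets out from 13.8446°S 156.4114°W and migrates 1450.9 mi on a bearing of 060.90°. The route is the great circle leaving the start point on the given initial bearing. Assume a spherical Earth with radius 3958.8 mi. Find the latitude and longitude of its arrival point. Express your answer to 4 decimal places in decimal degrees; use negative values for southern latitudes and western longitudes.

latitude -3.1059°, longitude -138.1365°

Central angle δ = d/R = 0.366500 rad.
Start latitude φ₁ = -0.241634 rad; initial bearing θ = 1.062906 rad.
Destination latitude: φ₂ = arcsin( sin φ₁ cos δ + cos φ₁ sin δ cos θ ) = arcsin(-0.054182) = -3.1059°.
Δλ = atan2( sin θ sin δ cos φ₁ , cos δ − sin φ₁ sin φ₂ ) = atan2(0.304020, 0.920622) = 0.318958 rad = 18.2749°.
Hence λ₂ = -156.4114° + 18.2749° = -138.1365°.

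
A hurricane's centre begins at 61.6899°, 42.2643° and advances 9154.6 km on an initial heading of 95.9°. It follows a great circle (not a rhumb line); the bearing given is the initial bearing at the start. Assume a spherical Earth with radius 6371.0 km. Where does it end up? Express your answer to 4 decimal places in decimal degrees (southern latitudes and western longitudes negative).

δ = 9154.6/6371 = 1.436917 rad (82.3293°).
Start latitude φ₁ = 1.076692 rad; initial bearing θ = 1.673771 rad.
sin φ₂ = sin φ₁ cos δ + cos φ₁ sin δ cos θ = (0.880394)(0.133479) + (0.474243)(0.991052)(-0.102793) = 0.069202
φ₂ = asin(0.069202) = 0.069257 rad = 3.9682°.
Δλ = atan2( sin θ sin δ cos φ₁ , cos δ − sin φ₁ sin φ₂ ) = atan2(0.467510, 0.072554) = 1.416831 rad = 81.1785°.
Hence λ₂ = 42.2643° + 81.1785° = 123.4428°.

latitude 3.9682°, longitude 123.4428°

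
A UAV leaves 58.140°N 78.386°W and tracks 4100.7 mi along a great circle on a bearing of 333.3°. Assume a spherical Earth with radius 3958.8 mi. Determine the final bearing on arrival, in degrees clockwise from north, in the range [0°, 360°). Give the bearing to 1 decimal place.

final bearing 205.8°

Central angle δ = d/R = 1.035844 rad.
Converting: φ₁ = 1.014734 rad, θ = 5.817182 rad.
Destination latitude: φ₂ = arcsin( sin φ₁ cos δ + cos φ₁ sin δ cos θ ) = arcsin(0.838675) = 57.000°.
Δλ = atan2( sin θ sin δ cos φ₁ , cos δ − sin φ₁ sin φ₂ ) = atan2(-0.204037, -0.202521) = -2.352466 rad = -134.786°.
λ₂ = -78.386° + -134.786° = -213.172°, normalized to (−180°, 180°] → 146.828°.
The forward bearing on arrival equals the back-azimuth from the destination plus 180°.
Back-azimuth from P₂ (57.0°, 146.8°) to P₁ (58.1°, -78.4°), with Δλ' = λ₁ − λ₂ = -225.2°: atan2( sin Δλ' cos φ₁ , cos φ₂ sin φ₁ − sin φ₂ cos φ₁ cos Δλ' ) = 25.8°.
Final bearing = (25.8° + 180°) mod 360° = 205.8°.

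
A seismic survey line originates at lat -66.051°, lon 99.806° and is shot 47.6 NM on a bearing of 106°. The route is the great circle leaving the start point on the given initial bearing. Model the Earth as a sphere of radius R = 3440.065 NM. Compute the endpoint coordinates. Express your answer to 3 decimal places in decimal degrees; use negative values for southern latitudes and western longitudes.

latitude -66.258°, longitude 101.699°

Angular distance δ = d/R = 47.6 / 3440.065 = 0.013837 rad.
Converting: φ₁ = -1.152807 rad, θ = 1.850049 rad.
sin φ₂ = sin φ₁ cos δ + cos φ₁ sin δ cos θ = (-0.913907)(0.999904) + (0.405923)(0.013837)(-0.275637) = -0.915368
φ₂ = asin(-0.915368) = -1.156420 rad = -66.258°.
For the longitude increment, Δλ = atan2( sin θ sin δ cos φ₁, cos δ − sin φ₁ sin φ₂ ) = atan2(0.005399, 0.163343) = 1.893°.
Hence λ₂ = 99.806° + 1.893° = 101.699°.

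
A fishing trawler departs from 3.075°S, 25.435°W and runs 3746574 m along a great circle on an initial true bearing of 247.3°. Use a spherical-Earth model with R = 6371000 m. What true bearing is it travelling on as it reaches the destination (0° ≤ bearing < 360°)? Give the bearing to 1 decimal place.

Angular distance δ = d/R = 3746574 / 6371000 = 0.588067 rad.
With φ₁ = -3.075° = -0.053669 rad and θ = 247.3° = 4.316199 rad:
Applying the spherical law of cosines for sides, sin φ₂ = sin φ₁ cos δ + cos φ₁ sin δ cos θ = -0.258406, so φ₂ = -14.976°.
Δλ = atan2( sin θ sin δ cos φ₁ , cos δ − sin φ₁ sin φ₂ ) = atan2(-0.511045, 0.818153) = -0.558335 rad = -31.990°.
Hence λ₂ = -25.435° + -31.990° = -57.425°.
The forward bearing on arrival equals the back-azimuth from the destination plus 180°.
Back-azimuth from P₂ (-15.0°, -57.4°) to P₁ (-3.1°, -25.4°), with Δλ' = λ₁ − λ₂ = 32.0°: atan2( sin Δλ' cos φ₁ , cos φ₂ sin φ₁ − sin φ₂ cos φ₁ cos Δλ' ) = 72.5°.
Final bearing = (72.5° + 180°) mod 360° = 252.5°.

final bearing 252.5°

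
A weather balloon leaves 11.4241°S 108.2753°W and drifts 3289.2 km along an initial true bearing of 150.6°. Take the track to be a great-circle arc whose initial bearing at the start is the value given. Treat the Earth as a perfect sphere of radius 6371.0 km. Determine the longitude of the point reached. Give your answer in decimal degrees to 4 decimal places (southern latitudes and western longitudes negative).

The arc subtends δ = 3289.2/6371 = 0.516277 rad at the centre.
Converting: φ₁ = -0.199388 rad, θ = 2.628466 rad.
sin φ₂ = sin φ₁ cos δ + cos φ₁ sin δ cos θ = (-0.198070)(0.869663) + (0.980188)(0.493646)(-0.871214) = -0.593804
φ₂ = asin(-0.593804) = -0.635779 rad = -36.4274°.
Then Δλ = atan2(0.237531, 0.752049) = 0.305930 rad, from sin θ sin δ cos φ₁ over cos δ − sin φ₁ sin φ₂.
Hence λ₂ = -108.2753° + 17.5285° = -90.7468°.

longitude -90.7468°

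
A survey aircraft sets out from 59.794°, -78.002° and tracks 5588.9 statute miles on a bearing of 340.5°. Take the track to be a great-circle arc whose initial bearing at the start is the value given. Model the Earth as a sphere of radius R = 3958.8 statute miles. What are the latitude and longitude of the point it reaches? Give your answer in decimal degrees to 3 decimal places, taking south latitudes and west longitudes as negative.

δ = 5588.9/3958.8 = 1.411766 rad (80.8882°).
Start latitude φ₁ = 1.043602 rad; initial bearing θ = 5.942846 rad.
Destination latitude: φ₂ = arcsin( sin φ₁ cos δ + cos φ₁ sin δ cos θ ) = arcsin(0.605127) = 37.238°.
Δλ = atan2( sin θ sin δ cos φ₁ , cos δ − sin φ₁ sin φ₂ ) = atan2(-0.165823, -0.364604) = -2.714752 rad = -155.544°.
λ₂ = -78.002° + -155.544° = -233.546°, normalized to (−180°, 180°] → 126.454°.

latitude 37.238°, longitude 126.454°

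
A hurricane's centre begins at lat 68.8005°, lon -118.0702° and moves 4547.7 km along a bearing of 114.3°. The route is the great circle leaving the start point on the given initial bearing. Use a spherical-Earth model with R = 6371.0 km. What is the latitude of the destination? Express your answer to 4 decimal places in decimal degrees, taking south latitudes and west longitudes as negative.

latitude 37.3938°

Angular distance δ = d/R = 4547.7 / 6371 = 0.713813 rad.
With φ₁ = 68.8005° = 1.200795 rad and θ = 114.3° = 1.994911 rad:
Applying the spherical law of cosines for sides, sin φ₂ = sin φ₁ cos δ + cos φ₁ sin δ cos θ = 0.607290, so φ₂ = 37.3938°.
For the longitude increment, Δλ = atan2( sin θ sin δ cos φ₁, cos δ − sin φ₁ sin φ₂ ) = atan2(0.215782, 0.189678) = 48.6836°.
λ₂ = -118.0702° + 48.6836° = -69.3866°.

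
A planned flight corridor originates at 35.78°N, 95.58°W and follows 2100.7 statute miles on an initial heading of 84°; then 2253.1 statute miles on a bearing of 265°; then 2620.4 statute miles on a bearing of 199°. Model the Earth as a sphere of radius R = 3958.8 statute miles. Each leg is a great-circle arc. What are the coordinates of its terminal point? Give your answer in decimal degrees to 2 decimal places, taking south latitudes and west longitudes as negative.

latitude -11.21°, longitude -106.69°

Apply the spherical direct solution leg by leg, carrying full precision between legs.
Leg 1: from (35.78°, -95.58°), δ = 2100.7/3958.8 = 0.530641 rad, θ = 84° → φ = 33.17°, λ = -58.62°.
Leg 2: from (33.17°, -58.62°), δ = 2253.1/3958.8 = 0.569137 rad, θ = 265° → φ = 24.94°, λ = -94.92°.
Leg 3: from (24.94°, -94.92°), δ = 2620.4/3958.8 = 0.661918 rad, θ = 199° → φ = -11.21°, λ = -106.69°.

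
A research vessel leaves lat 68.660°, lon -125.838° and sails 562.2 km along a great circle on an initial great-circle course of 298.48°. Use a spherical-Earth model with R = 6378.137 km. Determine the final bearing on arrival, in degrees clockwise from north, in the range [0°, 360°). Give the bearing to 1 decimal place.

Angular distance δ = d/R = 562.2 / 6378.137 = 0.088145 rad.
Start latitude φ₁ = 1.198343 rad; initial bearing θ = 5.209459 rad.
Applying the spherical law of cosines for sides, sin φ₂ = sin φ₁ cos δ + cos φ₁ sin δ cos θ = 0.943097, so φ₂ = 70.578°.
Δλ = atan2( sin θ sin δ cos φ₁ , cos δ − sin φ₁ sin φ₂ ) = atan2(-0.028158, 0.117682) = -0.234855 rad = -13.456°.
Hence λ₂ = -125.838° + -13.456° = -139.294°.
The forward bearing on arrival equals the back-azimuth from the destination plus 180°.
Back-azimuth from P₂ (70.6°, -139.3°) to P₁ (68.7°, -125.8°), with Δλ' = λ₁ − λ₂ = 13.5°: atan2( sin Δλ' cos φ₁ , cos φ₂ sin φ₁ − sin φ₂ cos φ₁ cos Δλ' ) = 105.9°.
Final bearing = (105.9° + 180°) mod 360° = 285.9°.

final bearing 285.9°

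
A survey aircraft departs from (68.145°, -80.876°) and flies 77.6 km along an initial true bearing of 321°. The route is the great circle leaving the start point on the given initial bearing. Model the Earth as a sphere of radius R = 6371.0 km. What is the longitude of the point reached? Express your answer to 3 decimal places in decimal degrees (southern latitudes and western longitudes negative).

δ = 77.6/6371 = 0.012180 rad (0.6979°).
With φ₁ = 68.145° = 1.189355 rad and θ = 321° = 5.602507 rad:
Applying the spherical law of cosines for sides, sin φ₂ = sin φ₁ cos δ + cos φ₁ sin δ cos θ = 0.931584, so φ₂ = 68.683°.
Then Δλ = atan2(-0.002853, 0.135296) = -0.021087 rad, from sin θ sin δ cos φ₁ over cos δ − sin φ₁ sin φ₂.
λ₂ = λ₁ + Δλ = -82.084°.

longitude -82.084°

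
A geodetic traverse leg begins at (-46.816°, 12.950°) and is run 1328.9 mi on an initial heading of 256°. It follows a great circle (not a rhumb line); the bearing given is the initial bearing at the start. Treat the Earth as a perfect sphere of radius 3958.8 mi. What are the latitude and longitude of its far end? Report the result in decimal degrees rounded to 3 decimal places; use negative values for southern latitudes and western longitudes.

latitude -47.988°, longitude -15.576°

Angular distance δ = d/R = 1328.9 / 3958.8 = 0.335683 rad.
With φ₁ = -46.816° = -0.817093 rad and θ = 256° = 4.468043 rad:
Destination latitude: φ₂ = arcsin( sin φ₁ cos δ + cos φ₁ sin δ cos θ ) = arcsin(-0.742999) = -47.988°.
Δλ = atan2( sin θ sin δ cos φ₁ , cos δ − sin φ₁ sin φ₂ ) = atan2(-0.218736, 0.402421) = -0.497878 rad = -28.526°.
λ₂ = λ₁ + Δλ = -15.576°.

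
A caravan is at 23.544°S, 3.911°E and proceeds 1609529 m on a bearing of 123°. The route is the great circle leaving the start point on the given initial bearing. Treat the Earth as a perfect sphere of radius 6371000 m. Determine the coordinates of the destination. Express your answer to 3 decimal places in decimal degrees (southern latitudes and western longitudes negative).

latitude -30.769°, longitude 18.032°

The arc subtends δ = 1609529/6371000 = 0.252634 rad at the centre.
Converting: φ₁ = -0.410920 rad, θ = 2.146755 rad.
sin φ₂ = sin φ₁ cos δ + cos φ₁ sin δ cos θ = (-0.399453)(0.968257) + (0.916754)(0.249955)(-0.544639) = -0.511576
φ₂ = asin(-0.511576) = -0.537018 rad = -30.769°.
For the longitude increment, Δλ = atan2( sin θ sin δ cos φ₁, cos δ − sin φ₁ sin φ₂ ) = atan2(0.192179, 0.763907) = 14.121°.
λ₂ = λ₁ + Δλ = 18.032°.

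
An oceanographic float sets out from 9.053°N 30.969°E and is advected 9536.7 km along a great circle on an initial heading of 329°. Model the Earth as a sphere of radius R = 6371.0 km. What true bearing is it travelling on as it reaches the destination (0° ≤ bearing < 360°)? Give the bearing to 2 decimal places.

final bearing 259.48°

Angular distance δ = d/R = 9536.7 / 6371 = 1.496892 rad.
Converting: φ₁ = 0.158005 rad, θ = 5.742133 rad.
sin φ₂ = sin φ₁ cos δ + cos φ₁ sin δ cos θ = (0.157348)(0.073837) + (0.987543)(0.997270)(0.857167) = 0.855797
φ₂ = asin(0.855797) = 1.027090 rad = 58.848°.
Δλ = atan2( sin θ sin δ cos φ₁ , cos δ − sin φ₁ sin φ₂ ) = atan2(-0.507234, -0.060821) = -1.690134 rad = -96.838°.
λ₂ = 30.969° + -96.838° = -65.869°.
The forward bearing on arrival equals the back-azimuth from the destination plus 180°.
Back-azimuth from P₂ (58.85°, -65.87°) to P₁ (9.05°, 30.97°), with Δλ' = λ₁ − λ₂ = 96.84°: atan2( sin Δλ' cos φ₁ , cos φ₂ sin φ₁ − sin φ₂ cos φ₁ cos Δλ' ) = 79.48°.
Final bearing = (79.48° + 180°) mod 360° = 259.48°.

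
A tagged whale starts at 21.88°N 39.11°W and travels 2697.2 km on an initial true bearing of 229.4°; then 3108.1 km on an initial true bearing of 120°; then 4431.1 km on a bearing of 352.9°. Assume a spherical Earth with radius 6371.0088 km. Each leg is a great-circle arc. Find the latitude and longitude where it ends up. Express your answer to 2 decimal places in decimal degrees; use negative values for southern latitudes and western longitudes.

latitude 30.76°, longitude -38.40°

Apply the spherical direct solution leg by leg, carrying full precision between legs.
Leg 1: from (21.88°, -39.11°), δ = 2697.2/6371.0088 = 0.423355 rad, θ = 229.4° → φ = 5.26°, λ = -57.36°.
Leg 2: from (5.26°, -57.36°), δ = 3108.1/6371.0088 = 0.487851 rad, θ = 120° → φ = -8.77°, λ = -33.11°.
Leg 3: from (-8.77°, -33.11°), δ = 4431.1/6371.0088 = 0.695510 rad, θ = 352.9° → φ = 30.76°, λ = -38.40°.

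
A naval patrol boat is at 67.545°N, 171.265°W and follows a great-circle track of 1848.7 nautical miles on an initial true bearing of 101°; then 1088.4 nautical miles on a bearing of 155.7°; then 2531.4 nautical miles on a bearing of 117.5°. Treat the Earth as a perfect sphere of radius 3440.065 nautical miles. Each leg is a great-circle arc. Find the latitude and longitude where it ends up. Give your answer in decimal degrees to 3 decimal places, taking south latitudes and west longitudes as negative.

latitude 7.668°, longitude -75.414°

Apply the spherical direct solution leg by leg, carrying full precision between legs.
Leg 1: from (67.545°, -171.265°), δ = 1848.7/3440.065 = 0.537403 rad, θ = 101° → φ = 49.165°, λ = -121.046°.
Leg 2: from (49.165°, -121.046°), δ = 1088.4/3440.065 = 0.316389 rad, θ = 155.7° → φ = 32.251°, λ = -112.338°.
Leg 3: from (32.251°, -112.338°), δ = 2531.4/3440.065 = 0.735858 rad, θ = 117.5° → φ = 7.668°, λ = -75.414°.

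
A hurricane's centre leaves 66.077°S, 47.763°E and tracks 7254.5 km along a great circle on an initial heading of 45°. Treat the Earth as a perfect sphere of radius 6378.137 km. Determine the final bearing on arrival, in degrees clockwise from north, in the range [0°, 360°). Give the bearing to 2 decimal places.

Angular distance δ = d/R = 7254.5 / 6378.137 = 1.137401 rad.
With φ₁ = -66.077° = -1.153261 rad and θ = 45° = 0.785398 rad:
Destination latitude: φ₂ = arcsin( sin φ₁ cos δ + cos φ₁ sin δ cos θ ) = arcsin(-0.123649) = -7.103°.
For the longitude increment, Δλ = atan2( sin θ sin δ cos φ₁, cos δ − sin φ₁ sin φ₂ ) = atan2(0.260228, 0.306928) = 40.293°.
Hence λ₂ = 47.763° + 40.293° = 88.056°.
The forward bearing on arrival equals the back-azimuth from the destination plus 180°.
Back-azimuth from P₂ (-7.10°, 88.06°) to P₁ (-66.08°, 47.76°), with Δλ' = λ₁ − λ₂ = -40.29°: atan2( sin Δλ' cos φ₁ , cos φ₂ sin φ₁ − sin φ₂ cos φ₁ cos Δλ' ) = 196.80°.
Final bearing = (196.80° + 180°) mod 360° = 16.80°.

final bearing 16.80°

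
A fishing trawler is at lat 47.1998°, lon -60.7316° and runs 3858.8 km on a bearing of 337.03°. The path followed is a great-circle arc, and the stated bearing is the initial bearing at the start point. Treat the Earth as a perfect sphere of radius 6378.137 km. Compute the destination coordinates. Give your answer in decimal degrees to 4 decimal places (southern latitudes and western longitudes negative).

Angular distance δ = d/R = 3858.8 / 6378.137 = 0.605004 rad.
With φ₁ = 47.1998° = 0.823792 rad and θ = 337.03° = 5.882283 rad:
sin φ₂ = sin φ₁ cos δ + cos φ₁ sin δ cos θ = (0.733727)(0.822500) + (0.679444)(0.568766)(0.920709) = 0.959293
φ₂ = asin(0.959293) = 1.284490 rad = 73.5958°.
For the longitude increment, Δλ = atan2( sin θ sin δ cos φ₁, cos δ − sin φ₁ sin φ₂ ) = atan2(-0.150810, 0.118640) = -51.8084°.
λ₂ = λ₁ + Δλ = -112.5400°.

latitude 73.5958°, longitude -112.5400°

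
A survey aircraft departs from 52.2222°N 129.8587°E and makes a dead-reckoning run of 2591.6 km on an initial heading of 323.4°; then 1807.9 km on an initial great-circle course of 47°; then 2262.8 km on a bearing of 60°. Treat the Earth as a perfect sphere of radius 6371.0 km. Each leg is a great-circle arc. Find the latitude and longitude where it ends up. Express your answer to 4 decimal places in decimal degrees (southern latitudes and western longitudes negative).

latitude 71.4726°, longitude -150.1120°

Apply the spherical direct solution leg by leg, carrying full precision between legs.
Leg 1: from (52.2222°, 129.8587°), δ = 2591.6/6371 = 0.406781 rad, θ = 323.4° → φ = 66.9966°, λ = 92.7267°.
Leg 2: from (66.9966°, 92.7267°), δ = 1807.9/6371 = 0.283770 rad, θ = 47° → φ = 73.3928°, λ = 138.4873°.
Leg 3: from (73.3928°, 138.4873°), δ = 2262.8/6371 = 0.355172 rad, θ = 60° → φ = 71.4726°, λ = -150.1120°.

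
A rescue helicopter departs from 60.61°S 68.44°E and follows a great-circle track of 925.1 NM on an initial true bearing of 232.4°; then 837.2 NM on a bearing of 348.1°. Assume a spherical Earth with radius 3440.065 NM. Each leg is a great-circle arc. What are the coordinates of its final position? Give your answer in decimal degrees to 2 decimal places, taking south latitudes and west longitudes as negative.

Apply the spherical direct solution leg by leg, carrying full precision between legs.
Leg 1: from (-60.61°, 68.44°), δ = 925.1/3440.065 = 0.268919 rad, θ = 232.4° → φ = -66.86°, λ = 36.05°.
Leg 2: from (-66.86°, 36.05°), δ = 837.2/3440.065 = 0.243367 rad, θ = 348.1° → φ = -53.11°, λ = 31.31°.

latitude -53.11°, longitude 31.31°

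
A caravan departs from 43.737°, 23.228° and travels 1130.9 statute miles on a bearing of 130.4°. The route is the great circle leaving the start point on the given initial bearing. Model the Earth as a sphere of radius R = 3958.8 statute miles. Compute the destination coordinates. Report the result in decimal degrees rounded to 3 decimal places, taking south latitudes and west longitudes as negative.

latitude 32.098°, longitude 37.902°

The arc subtends δ = 1130.9/3958.8 = 0.285667 rad at the centre.
With φ₁ = 43.737° = 0.763355 rad and θ = 130.4° = 2.275909 rad:
Applying the spherical law of cosines for sides, sin φ₂ = sin φ₁ cos δ + cos φ₁ sin δ cos θ = 0.531371, so φ₂ = 32.098°.
Δλ = atan2( sin θ sin δ cos φ₁ , cos δ − sin φ₁ sin φ₂ ) = atan2(0.155053, 0.592111) = 0.256114 rad = 14.674°.
Hence λ₂ = 23.228° + 14.674° = 37.902°.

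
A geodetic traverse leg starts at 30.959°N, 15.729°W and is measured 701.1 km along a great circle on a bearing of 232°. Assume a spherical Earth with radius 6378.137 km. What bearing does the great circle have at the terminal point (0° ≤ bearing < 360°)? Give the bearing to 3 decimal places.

δ = 701.1/6378.137 = 0.109922 rad (6.2981°).
With φ₁ = 30.959° = 0.540336 rad and θ = 232° = 4.049164 rad:
sin φ₂ = sin φ₁ cos δ + cos φ₁ sin δ cos θ = (0.514425)(0.993965) + (0.857536)(0.109701)(-0.615661) = 0.453403
φ₂ = asin(0.453403) = 0.470580 rad = 26.962°.
Δλ = atan2( sin θ sin δ cos φ₁ , cos δ − sin φ₁ sin φ₂ ) = atan2(-0.074130, 0.760723) = -0.097140 rad = -5.566°.
λ₂ = λ₁ + Δλ = -21.295°.
The forward bearing on arrival equals the back-azimuth from the destination plus 180°.
Back-azimuth from P₂ (26.962°, -21.295°) to P₁ (30.959°, -15.729°), with Δλ' = λ₁ − λ₂ = 5.566°: atan2( sin Δλ' cos φ₁ , cos φ₂ sin φ₁ − sin φ₂ cos φ₁ cos Δλ' ) = 49.302°.
Final bearing = (49.302° + 180°) mod 360° = 229.302°.

final bearing 229.302°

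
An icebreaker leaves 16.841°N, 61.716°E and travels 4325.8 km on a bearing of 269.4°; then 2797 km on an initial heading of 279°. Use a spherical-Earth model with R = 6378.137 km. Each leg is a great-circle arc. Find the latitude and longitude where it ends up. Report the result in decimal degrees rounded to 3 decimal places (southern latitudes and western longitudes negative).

latitude 15.270°, longitude -4.070°

Apply the spherical direct solution leg by leg, carrying full precision between legs.
Leg 1: from (16.841°, 61.716°), δ = 4325.8/6378.137 = 0.678223 rad, θ = 269.4° → φ = 12.669°, λ = 21.698°.
Leg 2: from (12.669°, 21.698°), δ = 2797/6378.137 = 0.438529 rad, θ = 279° → φ = 15.270°, λ = -4.070°.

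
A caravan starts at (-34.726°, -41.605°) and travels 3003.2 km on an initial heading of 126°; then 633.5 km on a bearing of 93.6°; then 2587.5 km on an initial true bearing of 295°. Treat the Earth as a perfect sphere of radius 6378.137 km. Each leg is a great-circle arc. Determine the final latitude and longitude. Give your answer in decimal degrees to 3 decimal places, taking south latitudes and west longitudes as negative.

Apply the spherical direct solution leg by leg, carrying full precision between legs.
Leg 1: from (-34.726°, -41.605°), δ = 3003.2/6378.137 = 0.470858 rad, θ = 126° → φ = -46.620°, λ = -9.305°.
Leg 2: from (-46.620°, -9.305°), δ = 633.5/6378.137 = 0.099324 rad, θ = 93.6° → φ = -46.678°, λ = -1.011°.
Leg 3: from (-46.678°, -1.011°), δ = 2587.5/6378.137 = 0.405683 rad, θ = 295° → φ = -33.644°, λ = -26.456°.

latitude -33.644°, longitude -26.456°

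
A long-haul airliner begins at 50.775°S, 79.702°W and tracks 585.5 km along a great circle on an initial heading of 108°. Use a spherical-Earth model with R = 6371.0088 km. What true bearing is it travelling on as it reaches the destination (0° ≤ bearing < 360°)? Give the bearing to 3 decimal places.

δ = 585.5/6371.0088 = 0.091901 rad (5.2655°).
With φ₁ = -50.775° = -0.886191 rad and θ = 108° = 1.884956 rad:
sin φ₂ = sin φ₁ cos δ + cos φ₁ sin δ cos θ = (-0.774669)(0.995780) + (0.632367)(0.091771)(-0.309017) = -0.789333
φ₂ = asin(-0.789333) = -0.909722 rad = -52.123°.
Then Δλ = atan2(0.055193, 0.384309) = 0.142641 rad, from sin θ sin δ cos φ₁ over cos δ − sin φ₁ sin φ₂.
λ₂ = -79.702° + 8.173° = -71.529°.
The forward bearing on arrival equals the back-azimuth from the destination plus 180°.
Back-azimuth from P₂ (-52.123°, -71.529°) to P₁ (-50.775°, -79.702°), with Δλ' = λ₁ − λ₂ = -8.173°: atan2( sin Δλ' cos φ₁ , cos φ₂ sin φ₁ − sin φ₂ cos φ₁ cos Δλ' ) = 281.604°.
Final bearing = (281.604° + 180°) mod 360° = 101.604°.

final bearing 101.604°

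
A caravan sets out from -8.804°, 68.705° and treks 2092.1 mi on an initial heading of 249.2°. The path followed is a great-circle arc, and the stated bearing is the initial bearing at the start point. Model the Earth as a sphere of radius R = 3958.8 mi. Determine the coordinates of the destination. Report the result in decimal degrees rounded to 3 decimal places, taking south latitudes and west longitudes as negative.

latitude -18.006°, longitude 38.994°

Angular distance δ = d/R = 2092.1 / 3958.8 = 0.528468 rad.
Converting: φ₁ = -0.153659 rad, θ = 4.349360 rad.
Destination latitude: φ₂ = arcsin( sin φ₁ cos δ + cos φ₁ sin δ cos θ ) = arcsin(-0.309114) = -18.006°.
For the longitude increment, Δλ = atan2( sin θ sin δ cos φ₁, cos δ − sin φ₁ sin φ₂ ) = atan2(-0.465796, 0.816269) = -29.711°.
λ₂ = λ₁ + Δλ = 38.994°.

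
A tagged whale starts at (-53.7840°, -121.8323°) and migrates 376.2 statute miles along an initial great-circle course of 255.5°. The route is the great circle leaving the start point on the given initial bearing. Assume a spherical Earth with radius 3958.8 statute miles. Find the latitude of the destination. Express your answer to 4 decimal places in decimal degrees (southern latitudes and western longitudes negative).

latitude -54.8047°

The arc subtends δ = 376.2/3958.8 = 0.095029 rad at the centre.
With φ₁ = -53.7840° = -0.938708 rad and θ = 255.5° = 4.459316 rad:
Destination latitude: φ₂ = arcsin( sin φ₁ cos δ + cos φ₁ sin δ cos θ ) = arcsin(-0.817192) = -54.8047°.
Then Δλ = atan2(-0.054276, 0.336182) = -0.160067 rad, from sin θ sin δ cos φ₁ over cos δ − sin φ₁ sin φ₂.
Hence λ₂ = -121.8323° + -9.1711° = -131.0034°.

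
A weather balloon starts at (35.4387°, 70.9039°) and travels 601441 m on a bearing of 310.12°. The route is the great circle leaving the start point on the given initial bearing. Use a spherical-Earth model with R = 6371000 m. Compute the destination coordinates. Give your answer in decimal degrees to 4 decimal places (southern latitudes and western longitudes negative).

Angular distance δ = d/R = 601441 / 6371000 = 0.094403 rad.
With φ₁ = 35.4387° = 0.618522 rad and θ = 310.12° = 5.412615 rad:
Applying the spherical law of cosines for sides, sin φ₂ = sin φ₁ cos δ + cos φ₁ sin δ cos θ = 0.626739, so φ₂ = 38.8099°.
Then Δλ = atan2(-0.058728, 0.632145) = -0.092637 rad, from sin θ sin δ cos φ₁ over cos δ − sin φ₁ sin φ₂.
λ₂ = λ₁ + Δλ = 65.5962°.

latitude 38.8099°, longitude 65.5962°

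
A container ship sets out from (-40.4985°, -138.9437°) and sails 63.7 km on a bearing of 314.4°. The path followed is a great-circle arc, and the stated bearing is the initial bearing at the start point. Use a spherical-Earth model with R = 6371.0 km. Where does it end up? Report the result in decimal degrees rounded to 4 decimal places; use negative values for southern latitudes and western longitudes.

Central angle δ = d/R = 0.009998 rad.
Start latitude φ₁ = -0.706832 rad; initial bearing θ = 5.487315 rad.
Destination latitude: φ₂ = arcsin( sin φ₁ cos δ + cos φ₁ sin δ cos θ ) = arcsin(-0.644076) = -40.0964°.
Then Δλ = atan2(-0.005432, 0.581669) = -0.009338 rad, from sin θ sin δ cos φ₁ over cos δ − sin φ₁ sin φ₂.
Hence λ₂ = -138.9437° + -0.5351° = -139.4788°.

latitude -40.0964°, longitude -139.4788°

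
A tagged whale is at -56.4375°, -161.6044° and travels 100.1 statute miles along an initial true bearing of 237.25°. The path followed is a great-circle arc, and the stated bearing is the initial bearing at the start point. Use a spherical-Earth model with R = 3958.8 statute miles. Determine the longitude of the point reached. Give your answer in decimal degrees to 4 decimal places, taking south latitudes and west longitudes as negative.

longitude -163.8541°

δ = 100.1/3958.8 = 0.025285 rad (1.4487°).
Converting: φ₁ = -0.985020 rad, θ = 4.140794 rad.
sin φ₂ = sin φ₁ cos δ + cos φ₁ sin δ cos θ = (-0.833283)(0.999680) + (0.552846)(0.025283)(-0.540974) = -0.840578
φ₂ = asin(-0.840578) = -0.998350 rad = -57.2012°.
For the longitude increment, Δλ = atan2( sin θ sin δ cos φ₁, cos δ − sin φ₁ sin φ₂ ) = atan2(-0.011756, 0.299240) = -2.2497°.
λ₂ = λ₁ + Δλ = -163.8541°.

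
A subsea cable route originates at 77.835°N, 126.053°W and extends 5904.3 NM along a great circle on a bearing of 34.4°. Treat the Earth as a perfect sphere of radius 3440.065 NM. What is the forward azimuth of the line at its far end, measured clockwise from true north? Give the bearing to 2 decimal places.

final bearing 173.16°

Angular distance δ = d/R = 5904.3 / 3440.065 = 1.716334 rad.
With φ₁ = 77.835° = 1.358477 rad and θ = 34.4° = 0.600393 rad:
Applying the spherical law of cosines for sides, sin φ₂ = sin φ₁ cos δ + cos φ₁ sin δ cos θ = 0.030268, so φ₂ = 1.735°.
Δλ = atan2( sin θ sin δ cos φ₁ , cos δ − sin φ₁ sin φ₂ ) = atan2(0.117796, -0.174613) = 2.548111 rad = 145.996°.
λ₂ = -126.053° + 145.996° = 19.943°.
The forward bearing on arrival equals the back-azimuth from the destination plus 180°.
Back-azimuth from P₂ (1.73°, 19.94°) to P₁ (77.83°, -126.05°), with Δλ' = λ₁ − λ₂ = -146.00°: atan2( sin Δλ' cos φ₁ , cos φ₂ sin φ₁ − sin φ₂ cos φ₁ cos Δλ' ) = 353.16°.
Final bearing = (353.16° + 180°) mod 360° = 173.16°.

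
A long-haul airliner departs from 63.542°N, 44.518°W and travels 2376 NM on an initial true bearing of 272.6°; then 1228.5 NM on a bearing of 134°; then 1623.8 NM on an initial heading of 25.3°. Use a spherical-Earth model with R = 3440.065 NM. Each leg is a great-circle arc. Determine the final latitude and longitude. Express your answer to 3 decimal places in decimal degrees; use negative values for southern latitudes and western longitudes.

latitude 52.377°, longitude -72.718°

Apply the spherical direct solution leg by leg, carrying full precision between legs.
Leg 1: from (63.542°, -44.518°), δ = 2376/3440.065 = 0.690685 rad, θ = 272.6° → φ = 44.664°, λ = -108.000°.
Leg 2: from (44.664°, -108.000°), δ = 1228.5/3440.065 = 0.357115 rad, θ = 134° → φ = 29.071°, λ = -91.279°.
Leg 3: from (29.071°, -91.279°), δ = 1623.8/3440.065 = 0.472026 rad, θ = 25.3° → φ = 52.377°, λ = -72.718°.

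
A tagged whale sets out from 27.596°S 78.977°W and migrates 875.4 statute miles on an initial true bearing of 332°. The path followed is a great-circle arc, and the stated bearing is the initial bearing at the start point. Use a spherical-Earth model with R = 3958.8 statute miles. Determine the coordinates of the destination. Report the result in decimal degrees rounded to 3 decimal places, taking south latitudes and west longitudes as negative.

δ = 875.4/3958.8 = 0.221128 rad (12.6697°).
Start latitude φ₁ = -0.481641 rad; initial bearing θ = 5.794493 rad.
Applying the spherical law of cosines for sides, sin φ₂ = sin φ₁ cos δ + cos φ₁ sin δ cos θ = -0.280329, so φ₂ = -16.280°.
Then Δλ = atan2(-0.091255, 0.845793) = -0.107477 rad, from sin θ sin δ cos φ₁ over cos δ − sin φ₁ sin φ₂.
Hence λ₂ = -78.977° + -6.158° = -85.135°.

latitude -16.280°, longitude -85.135°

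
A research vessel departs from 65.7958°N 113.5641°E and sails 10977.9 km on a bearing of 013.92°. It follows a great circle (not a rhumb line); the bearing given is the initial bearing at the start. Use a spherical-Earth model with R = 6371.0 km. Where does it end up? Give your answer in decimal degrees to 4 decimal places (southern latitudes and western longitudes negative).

latitude 14.7712°, longitude -80.6715°

Central angle δ = d/R = 1.723105 rad.
Start latitude φ₁ = 1.148353 rad; initial bearing θ = 0.242950 rad.
Destination latitude: φ₂ = arcsin( sin φ₁ cos δ + cos φ₁ sin δ cos θ ) = arcsin(0.254960) = 14.7712°.
Then Δλ = atan2(0.097488, -0.384267) = 2.893135 rad, from sin θ sin δ cos φ₁ over cos δ − sin φ₁ sin φ₂.
λ₂ = 113.5641° + 165.7644° = 279.3285°, normalized to (−180°, 180°] → -80.6715°.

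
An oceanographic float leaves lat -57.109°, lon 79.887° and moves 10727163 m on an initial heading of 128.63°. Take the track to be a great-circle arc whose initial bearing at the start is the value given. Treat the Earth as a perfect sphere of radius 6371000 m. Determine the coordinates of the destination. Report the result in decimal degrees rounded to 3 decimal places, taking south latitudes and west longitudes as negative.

latitude -14.017°, longitude -153.247°

Central angle δ = d/R = 1.683749 rad.
Converting: φ₁ = -0.996740 rad, θ = 2.245017 rad.
Applying the spherical law of cosines for sides, sin φ₂ = sin φ₁ cos δ + cos φ₁ sin δ cos θ = -0.242210, so φ₂ = -14.017°.
Δλ = atan2( sin θ sin δ cos φ₁ , cos δ − sin φ₁ sin φ₂ ) = atan2(0.421518, -0.316097) = 2.214235 rad = 126.866°.
λ₂ = 79.887° + 126.866° = 206.753°, normalized to (−180°, 180°] → -153.247°.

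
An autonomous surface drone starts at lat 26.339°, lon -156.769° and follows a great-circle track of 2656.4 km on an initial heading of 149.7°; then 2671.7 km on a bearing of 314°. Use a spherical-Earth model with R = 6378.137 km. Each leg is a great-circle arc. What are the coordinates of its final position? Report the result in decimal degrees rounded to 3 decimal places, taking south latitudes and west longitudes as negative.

Apply the spherical direct solution leg by leg, carrying full precision between legs.
Leg 1: from (26.339°, -156.769°), δ = 2656.4/6378.137 = 0.416485 rad, θ = 149.7° → φ = 5.321°, λ = -144.940°.
Leg 2: from (5.321°, -144.940°), δ = 2671.7/6378.137 = 0.418884 rad, θ = 314° → φ = 21.472°, λ = -163.265°.

latitude 21.472°, longitude -163.265°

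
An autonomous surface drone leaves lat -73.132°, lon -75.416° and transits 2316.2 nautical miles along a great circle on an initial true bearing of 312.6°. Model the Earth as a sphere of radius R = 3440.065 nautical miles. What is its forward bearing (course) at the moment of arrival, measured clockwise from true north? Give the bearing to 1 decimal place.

Angular distance δ = d/R = 2316.2 / 3440.065 = 0.673301 rad.
Start latitude φ₁ = -1.276394 rad; initial bearing θ = 5.455899 rad.
Applying the spherical law of cosines for sides, sin φ₂ = sin φ₁ cos δ + cos φ₁ sin δ cos θ = -0.625659, so φ₂ = -38.731°.
Then Δλ = atan2(-0.133189, 0.183027) = -0.629077 rad, from sin θ sin δ cos φ₁ over cos δ − sin φ₁ sin φ₂.
λ₂ = -75.416° + -36.043° = -111.459°.
The forward bearing on arrival equals the back-azimuth from the destination plus 180°.
Back-azimuth from P₂ (-38.7°, -111.5°) to P₁ (-73.1°, -75.4°), with Δλ' = λ₁ − λ₂ = 36.0°: atan2( sin Δλ' cos φ₁ , cos φ₂ sin φ₁ − sin φ₂ cos φ₁ cos Δλ' ) = 164.1°.
Final bearing = (164.1° + 180°) mod 360° = 344.1°.

final bearing 344.1°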